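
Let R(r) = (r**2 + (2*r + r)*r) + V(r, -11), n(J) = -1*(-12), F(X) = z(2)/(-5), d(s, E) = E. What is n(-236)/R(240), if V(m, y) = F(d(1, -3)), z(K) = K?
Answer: 30/575999 ≈ 5.2083e-5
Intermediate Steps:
F(X) = -2/5 (F(X) = 2/(-5) = 2*(-1/5) = -2/5)
V(m, y) = -2/5
n(J) = 12
R(r) = -2/5 + 4*r**2 (R(r) = (r**2 + (2*r + r)*r) - 2/5 = (r**2 + (3*r)*r) - 2/5 = (r**2 + 3*r**2) - 2/5 = 4*r**2 - 2/5 = -2/5 + 4*r**2)
n(-236)/R(240) = 12/(-2/5 + 4*240**2) = 12/(-2/5 + 4*57600) = 12/(-2/5 + 230400) = 12/(1151998/5) = 12*(5/1151998) = 30/575999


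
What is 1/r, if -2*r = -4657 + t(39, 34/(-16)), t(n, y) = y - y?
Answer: 2/4657 ≈ 0.00042946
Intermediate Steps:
t(n, y) = 0
r = 4657/2 (r = -(-4657 + 0)/2 = -½*(-4657) = 4657/2 ≈ 2328.5)
1/r = 1/(4657/2) = 2/4657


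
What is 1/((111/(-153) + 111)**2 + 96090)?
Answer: 2601/281559466 ≈ 9.2378e-6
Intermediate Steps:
1/((111/(-153) + 111)**2 + 96090) = 1/((111*(-1/153) + 111)**2 + 96090) = 1/((-37/51 + 111)**2 + 96090) = 1/((5624/51)**2 + 96090) = 1/(31629376/2601 + 96090) = 1/(281559466/2601) = 2601/281559466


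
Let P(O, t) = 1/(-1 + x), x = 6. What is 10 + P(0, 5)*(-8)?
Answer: 42/5 ≈ 8.4000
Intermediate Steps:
P(O, t) = 1/5 (P(O, t) = 1/(-1 + 6) = 1/5)
10 + P(0, 5)*(-8) = 10 + (1/5)*(-8) = 10 - 8/5 = 42/5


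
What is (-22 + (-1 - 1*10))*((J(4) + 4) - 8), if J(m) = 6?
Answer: -66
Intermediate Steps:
(-22 + (-1 - 1*10))*((J(4) + 4) - 8) = (-22 + (-1 - 1*10))*((6 + 4) - 8) = (-22 + (-1 - 10))*(10 - 8) = (-22 - 11)*2 = -33*2 = -66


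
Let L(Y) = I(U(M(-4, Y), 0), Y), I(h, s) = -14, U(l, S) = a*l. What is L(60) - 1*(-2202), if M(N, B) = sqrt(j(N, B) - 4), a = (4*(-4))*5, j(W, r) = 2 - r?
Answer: 2188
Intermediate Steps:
a = -80 (a = -16*5 = -80)
M(N, B) = sqrt(-2 - B) (M(N, B) = sqrt((2 - B) - 4) = sqrt(-2 - B))
U(l, S) = -80*l
L(Y) = -14
L(60) - 1*(-2202) = -14 - 1*(-2202) = -14 + 2202 = 2188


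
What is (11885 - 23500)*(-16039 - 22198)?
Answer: 444122755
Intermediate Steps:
(11885 - 23500)*(-16039 - 22198) = -11615*(-38237) = 444122755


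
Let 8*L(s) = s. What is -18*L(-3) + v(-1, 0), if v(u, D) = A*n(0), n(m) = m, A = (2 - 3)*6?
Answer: 27/4 ≈ 6.7500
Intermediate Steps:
L(s) = s/8
A = -6 (A = -1*6 = -6)
v(u, D) = 0 (v(u, D) = -6*0 = 0)
-18*L(-3) + v(-1, 0) = -9*(-3)/4 + 0 = -18*(-3/8) + 0 = 27/4 + 0 = 27/4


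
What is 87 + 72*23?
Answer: 1743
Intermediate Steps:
87 + 72*23 = 87 + 1656 = 1743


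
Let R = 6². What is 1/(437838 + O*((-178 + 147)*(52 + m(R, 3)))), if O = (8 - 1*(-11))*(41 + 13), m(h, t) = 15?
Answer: -1/1693164 ≈ -5.9061e-7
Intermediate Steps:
R = 36
O = 1026 (O = (8 + 11)*54 = 19*54 = 1026)
1/(437838 + O*((-178 + 147)*(52 + m(R, 3)))) = 1/(437838 + 1026*((-178 + 147)*(52 + 15))) = 1/(437838 + 1026*(-31*67)) = 1/(437838 + 1026*(-2077)) = 1/(437838 - 2131002) = 1/(-1693164) = -1/1693164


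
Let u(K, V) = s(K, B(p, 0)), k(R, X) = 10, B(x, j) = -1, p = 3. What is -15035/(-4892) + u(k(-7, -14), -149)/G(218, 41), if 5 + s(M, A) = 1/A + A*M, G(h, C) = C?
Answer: 538163/200572 ≈ 2.6831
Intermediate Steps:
s(M, A) = -5 + 1/A + A*M (s(M, A) = -5 + (1/A + A*M) = -5 + 1/A + A*M)
u(K, V) = -6 - K (u(K, V) = -5 + 1/(-1) - K = -5 - 1 - K = -6 - K)
-15035/(-4892) + u(k(-7, -14), -149)/G(218, 41) = -15035/(-4892) + (-6 - 1*10)/41 = -15035*(-1/4892) + (-6 - 10)*(1/41) = 15035/4892 - 16*1/41 = 15035/4892 - 16/41 = 538163/200572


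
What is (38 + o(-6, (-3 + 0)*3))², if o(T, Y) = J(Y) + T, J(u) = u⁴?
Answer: 43467649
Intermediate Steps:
o(T, Y) = T + Y⁴ (o(T, Y) = Y⁴ + T = T + Y⁴)
(38 + o(-6, (-3 + 0)*3))² = (38 + (-6 + ((-3 + 0)*3)⁴))² = (38 + (-6 + (-3*3)⁴))² = (38 + (-6 + (-9)⁴))² = (38 + (-6 + 6561))² = (38 + 6555)² = 6593² = 43467649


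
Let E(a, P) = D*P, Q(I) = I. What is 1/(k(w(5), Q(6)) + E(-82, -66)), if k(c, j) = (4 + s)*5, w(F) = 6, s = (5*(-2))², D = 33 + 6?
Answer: -1/2054 ≈ -0.00048685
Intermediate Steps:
D = 39
E(a, P) = 39*P
s = 100 (s = (-10)² = 100)
k(c, j) = 520 (k(c, j) = (4 + 100)*5 = 104*5 = 520)
1/(k(w(5), Q(6)) + E(-82, -66)) = 1/(520 + 39*(-66)) = 1/(520 - 2574) = 1/(-2054) = -1/2054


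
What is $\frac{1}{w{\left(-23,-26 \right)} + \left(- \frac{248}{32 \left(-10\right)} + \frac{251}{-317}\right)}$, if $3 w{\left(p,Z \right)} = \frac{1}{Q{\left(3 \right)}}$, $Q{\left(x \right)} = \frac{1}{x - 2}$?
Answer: $\frac{38040}{12041} \approx 3.1592$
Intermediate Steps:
$Q{\left(x \right)} = \frac{1}{-2 + x}$
$w{\left(p,Z \right)} = \frac{1}{3}$ ($w{\left(p,Z \right)} = \frac{1}{3 \frac{1}{-2 + 3}} = \frac{1}{3 \cdot 1^{-1}} = \frac{1}{3 \cdot 1} = \frac{1}{3} \cdot 1 = \frac{1}{3}$)
$\frac{1}{w{\left(-23,-26 \right)} + \left(- \frac{248}{32 \left(-10\right)} + \frac{251}{-317}\right)} = \frac{1}{\frac{1}{3} + \left(- \frac{248}{32 \left(-10\right)} + \frac{251}{-317}\right)} = \frac{1}{\frac{1}{3} - \left(\frac{251}{317} + \frac{248}{-320}\right)} = \frac{1}{\frac{1}{3} - \frac{213}{12680}} = \frac{1}{\frac{12041}{38040}} = \frac{38040}{12041}$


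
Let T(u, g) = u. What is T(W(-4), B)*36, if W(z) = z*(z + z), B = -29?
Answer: 1152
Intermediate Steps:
W(z) = 2*z² (W(z) = z*(2*z) = 2*z²)
T(W(-4), B)*36 = (2*(-4)²)*36 = (2*16)*36 = 32*36 = 1152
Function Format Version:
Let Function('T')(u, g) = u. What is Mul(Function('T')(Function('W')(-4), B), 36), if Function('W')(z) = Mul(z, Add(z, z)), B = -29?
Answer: 1152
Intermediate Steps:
Function('W')(z) = Mul(2, Pow(z, 2)) (Function('W')(z) = Mul(z, Mul(2, z)) = Mul(2, Pow(z, 2)))
Mul(Function('T')(Function('W')(-4), B), 36) = Mul(Mul(2, Pow(-4, 2)), 36) = Mul(Mul(2, 16), 36) = Mul(32, 36) = 1152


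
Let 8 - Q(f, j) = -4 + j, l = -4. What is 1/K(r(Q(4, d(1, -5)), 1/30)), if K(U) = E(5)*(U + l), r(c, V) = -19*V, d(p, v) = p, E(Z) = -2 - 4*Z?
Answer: 15/1529 ≈ 0.0098103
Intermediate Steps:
Q(f, j) = 12 - j (Q(f, j) = 8 - (-4 + j) = 8 + (4 - j) = 12 - j)
K(U) = 88 - 22*U (K(U) = (-2 - 4*5)*(U - 4) = (-2 - 20)*(-4 + U) = -22*(-4 + U) = 88 - 22*U)
1/K(r(Q(4, d(1, -5)), 1/30)) = 1/(88 - (-418)/30) = 1/(88 - 22*(-19/30)) = 1/(88 + 209/15) = 1/(1529/15) = 15/1529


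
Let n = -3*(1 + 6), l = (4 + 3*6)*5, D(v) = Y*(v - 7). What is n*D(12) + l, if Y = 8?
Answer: -730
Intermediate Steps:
D(v) = -56 + 8*v (D(v) = 8*(v - 7) = 8*(-7 + v) = -56 + 8*v)
l = 110 (l = (4 + 18)*5 = 22*5 = 110)
n = -21 (n = -3*7 = -21)
n*D(12) + l = -21*(-56 + 8*12) + 110 = -21*(-56 + 96) + 110 = -21*40 + 110 = -840 + 110 = -730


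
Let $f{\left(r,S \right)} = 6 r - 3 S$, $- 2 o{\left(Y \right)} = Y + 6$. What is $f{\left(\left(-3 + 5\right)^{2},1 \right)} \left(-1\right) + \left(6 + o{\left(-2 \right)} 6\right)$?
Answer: $-27$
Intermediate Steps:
$o{\left(Y \right)} = -3 - \frac{Y}{2}$ ($o{\left(Y \right)} = - \frac{Y + 6}{2} = - \frac{6 + Y}{2} = -3 - \frac{Y}{2}$)
$f{\left(r,S \right)} = - 3 S + 6 r$
$f{\left(\left(-3 + 5\right)^{2},1 \right)} \left(-1\right) + \left(6 + o{\left(-2 \right)} 6\right) = \left(\left(-3\right) 1 + 6 \left(-3 + 5\right)^{2}\right) \left(-1\right) + \left(6 + \left(-3 - -1\right) 6\right) = \left(-3 + 6 \cdot 2^{2}\right) \left(-1\right) + \left(6 + \left(-3 + 1\right) 6\right) = \left(-3 + 6 \cdot 4\right) \left(-1\right) + \left(6 - 12\right) = \left(-3 + 24\right) \left(-1\right) + \left(6 - 12\right) = 21 \left(-1\right) - 6 = -21 - 6 = -27$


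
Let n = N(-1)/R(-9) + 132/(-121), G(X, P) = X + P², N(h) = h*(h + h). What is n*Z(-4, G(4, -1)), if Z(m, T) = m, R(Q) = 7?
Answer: 248/77 ≈ 3.2208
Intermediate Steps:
N(h) = 2*h² (N(h) = h*(2*h) = 2*h²)
n = -62/77 (n = (2*(-1)²)/7 + 132/(-121) = (2*1)*(⅐) + 132*(-1/121) = 2*(⅐) - 12/11 = 2/7 - 12/11 = -62/77 ≈ -0.80519)
n*Z(-4, G(4, -1)) = -62/77*(-4) = 248/77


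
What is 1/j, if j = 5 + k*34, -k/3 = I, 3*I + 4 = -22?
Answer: 1/889 ≈ 0.0011249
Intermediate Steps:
I = -26/3 (I = -4/3 + (⅓)*(-22) = -4/3 - 22/3 = -26/3 ≈ -8.6667)
k = 26 (k = -3*(-26/3) = 26)
j = 889 (j = 5 + 26*34 = 5 + 884 = 889)
1/j = 1/889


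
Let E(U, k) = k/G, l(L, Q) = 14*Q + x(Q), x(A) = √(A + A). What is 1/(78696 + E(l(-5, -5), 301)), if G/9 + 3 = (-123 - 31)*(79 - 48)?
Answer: 42993/3383376827 ≈ 1.2707e-5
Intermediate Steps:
G = -42993 (G = -27 + 9*((-123 - 31)*(79 - 48)) = -27 + 9*(-154*31) = -27 + 9*(-4774) = -27 - 42966 = -42993)
x(A) = √2*√A (x(A) = √(2*A) = √2*√A)
l(L, Q) = 14*Q + √2*√Q
E(U, k) = -k/42993 (E(U, k) = k/(-42993) = k*(-1/42993) = -k/42993)
1/(78696 + E(l(-5, -5), 301)) = 1/(78696 - 1/42993*301) = 1/(78696 - 301/42993) = 1/(3383376827/42993) = 42993/3383376827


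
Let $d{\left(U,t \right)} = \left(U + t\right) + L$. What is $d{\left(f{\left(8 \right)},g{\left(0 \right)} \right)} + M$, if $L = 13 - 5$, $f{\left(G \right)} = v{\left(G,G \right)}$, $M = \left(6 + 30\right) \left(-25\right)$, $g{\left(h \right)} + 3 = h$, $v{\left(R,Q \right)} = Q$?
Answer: $-887$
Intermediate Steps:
$g{\left(h \right)} = -3 + h$
$M = -900$ ($M = 36 \left(-25\right) = -900$)
$f{\left(G \right)} = G$
$L = 8$
$d{\left(U,t \right)} = 8 + U + t$ ($d{\left(U,t \right)} = \left(U + t\right) + 8 = 8 + U + t$)
$d{\left(f{\left(8 \right)},g{\left(0 \right)} \right)} + M = \left(8 + 8 + \left(-3 + 0\right)\right) - 900 = \left(8 + 8 - 3\right) - 900 = 13 - 900 = -887$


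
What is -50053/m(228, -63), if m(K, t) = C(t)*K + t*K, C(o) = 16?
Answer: 50053/10716 ≈ 4.6709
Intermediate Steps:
m(K, t) = 16*K + K*t (m(K, t) = 16*K + t*K = 16*K + K*t)
-50053/m(228, -63) = -50053*1/(228*(16 - 63)) = -50053/(228*(-47)) = -50053/(-10716) = -50053*(-1/10716) = 50053/10716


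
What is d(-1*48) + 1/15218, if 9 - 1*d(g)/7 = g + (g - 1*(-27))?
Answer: 8309029/15218 ≈ 546.00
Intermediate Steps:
d(g) = -126 - 14*g (d(g) = 63 - 7*(g + (g - 1*(-27))) = 63 - 7*(g + (g + 27)) = 63 - 7*(g + (27 + g)) = 63 - 7*(27 + 2*g) = 63 + (-189 - 14*g) = -126 - 14*g)
d(-1*48) + 1/15218 = (-126 - (-14)*48) + 1/15218 = (-126 - 14*(-48)) + 1/15218 = (-126 + 672) + 1/15218 = 546 + 1/15218 = 8309029/15218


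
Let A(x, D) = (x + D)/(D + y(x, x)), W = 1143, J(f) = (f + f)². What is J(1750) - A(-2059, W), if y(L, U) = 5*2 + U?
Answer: 5549249542/453 ≈ 1.2250e+7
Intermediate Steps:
J(f) = 4*f² (J(f) = (2*f)² = 4*f²)
y(L, U) = 10 + U
A(x, D) = (D + x)/(10 + D + x) (A(x, D) = (x + D)/(D + (10 + x)) = (D + x)/(10 + D + x))
J(1750) - A(-2059, W) = 4*1750² - (1143 - 2059)/(10 + 1143 - 2059) = 4*3062500 - (-916)/(-906) = 12250000 - (-1)*(-916)/906 = 12250000 - 1*458/453 = 12250000 - 458/453 = 5549249542/453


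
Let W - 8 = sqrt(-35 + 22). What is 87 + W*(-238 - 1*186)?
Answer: -3305 - 424*I*sqrt(13) ≈ -3305.0 - 1528.8*I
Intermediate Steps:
W = 8 + I*sqrt(13) (W = 8 + sqrt(-35 + 22) = 8 + sqrt(-13) = 8 + I*sqrt(13) ≈ 8.0 + 3.6056*I)
87 + W*(-238 - 1*186) = 87 + (8 + I*sqrt(13))*(-238 - 1*186) = 87 + (8 + I*sqrt(13))*(-238 - 186) = 87 + (8 + I*sqrt(13))*(-424) = 87 + (-3392 - 424*I*sqrt(13)) = -3305 - 424*I*sqrt(13)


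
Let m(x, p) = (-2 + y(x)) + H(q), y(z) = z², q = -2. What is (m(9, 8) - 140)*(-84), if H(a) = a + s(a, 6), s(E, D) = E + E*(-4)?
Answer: 4788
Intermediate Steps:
s(E, D) = -3*E (s(E, D) = E - 4*E = -3*E)
H(a) = -2*a (H(a) = a - 3*a = -2*a)
m(x, p) = 2 + x² (m(x, p) = (-2 + x²) - 2*(-2) = (-2 + x²) + 4 = 2 + x²)
(m(9, 8) - 140)*(-84) = ((2 + 9²) - 140)*(-84) = ((2 + 81) - 140)*(-84) = (83 - 140)*(-84) = -57*(-84) = 4788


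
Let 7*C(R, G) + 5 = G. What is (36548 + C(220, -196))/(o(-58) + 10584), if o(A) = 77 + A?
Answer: 255635/74221 ≈ 3.4442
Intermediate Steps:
C(R, G) = -5/7 + G/7
(36548 + C(220, -196))/(o(-58) + 10584) = (36548 + (-5/7 + (⅐)*(-196)))/((77 - 58) + 10584) = (36548 + (-5/7 - 28))/(19 + 10584) = (36548 - 201/7)/10603 = (255635/7)*(1/10603) = 255635/74221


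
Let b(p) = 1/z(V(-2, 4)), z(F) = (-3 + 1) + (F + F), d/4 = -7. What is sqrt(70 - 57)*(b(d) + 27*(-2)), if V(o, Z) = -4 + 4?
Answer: -109*sqrt(13)/2 ≈ -196.50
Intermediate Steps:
d = -28 (d = 4*(-7) = -28)
V(o, Z) = 0
z(F) = -2 + 2*F
b(p) = -1/2 (b(p) = 1/(-2 + 2*0) = 1/(-2 + 0) = 1/(-2) = -1/2)
sqrt(70 - 57)*(b(d) + 27*(-2)) = sqrt(70 - 57)*(-1/2 + 27*(-2)) = sqrt(13)*(-1/2 - 54) = sqrt(13)*(-109/2) = -109*sqrt(13)/2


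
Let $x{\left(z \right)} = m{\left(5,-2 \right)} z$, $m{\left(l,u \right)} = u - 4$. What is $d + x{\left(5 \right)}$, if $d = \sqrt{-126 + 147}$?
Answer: $-30 + \sqrt{21} \approx -25.417$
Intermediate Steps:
$d = \sqrt{21} \approx 4.5826$
$m{\left(l,u \right)} = -4 + u$
$x{\left(z \right)} = - 6 z$ ($x{\left(z \right)} = \left(-4 - 2\right) z = - 6 z$)
$d + x{\left(5 \right)} = \sqrt{21} - 30 = -30 + \sqrt{21}$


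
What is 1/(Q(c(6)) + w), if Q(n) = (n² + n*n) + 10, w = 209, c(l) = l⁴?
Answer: 1/3359451 ≈ 2.9767e-7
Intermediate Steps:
Q(n) = 10 + 2*n² (Q(n) = (n² + n²) + 10 = 2*n² + 10 = 10 + 2*n²)
1/(Q(c(6)) + w) = 1/((10 + 2*(6⁴)²) + 209) = 1/((10 + 2*1296²) + 209) = 1/((10 + 2*1679616) + 209) = 1/((10 + 3359232) + 209) = 1/(3359242 + 209) = 1/3359451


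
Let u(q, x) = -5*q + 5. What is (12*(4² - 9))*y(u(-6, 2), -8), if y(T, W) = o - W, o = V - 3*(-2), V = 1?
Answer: 1260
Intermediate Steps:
u(q, x) = 5 - 5*q
o = 7 (o = 1 - 3*(-2) = 1 + 6 = 7)
y(T, W) = 7 - W
(12*(4² - 9))*y(u(-6, 2), -8) = (12*(4² - 9))*(7 - 1*(-8)) = (12*(16 - 9))*(7 + 8) = (12*7)*15 = 84*15 = 1260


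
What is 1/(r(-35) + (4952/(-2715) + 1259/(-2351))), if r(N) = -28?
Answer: -6382965/193783357 ≈ -0.032939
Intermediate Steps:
1/(r(-35) + (4952/(-2715) + 1259/(-2351))) = 1/(-28 + (4952/(-2715) + 1259/(-2351))) = 1/(-28 + (4952*(-1/2715) + 1259*(-1/2351))) = 1/(-28 + (-4952/2715 - 1259/2351)) = 1/(-28 - 15060337/6382965) = 1/(-193783357/6382965) = -6382965/193783357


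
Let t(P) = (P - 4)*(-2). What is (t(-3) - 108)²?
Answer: 8836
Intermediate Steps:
t(P) = 8 - 2*P (t(P) = (-4 + P)*(-2) = 8 - 2*P)
(t(-3) - 108)² = ((8 - 2*(-3)) - 108)² = ((8 + 6) - 108)² = (14 - 108)² = (-94)² = 8836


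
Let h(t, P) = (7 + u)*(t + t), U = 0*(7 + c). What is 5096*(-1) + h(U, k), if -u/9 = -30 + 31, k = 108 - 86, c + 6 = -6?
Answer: -5096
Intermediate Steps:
c = -12 (c = -6 - 6 = -12)
U = 0 (U = 0*(7 - 12) = 0*(-5) = 0)
k = 22
u = -9 (u = -9*(-30 + 31) = -9*1 = -9)
h(t, P) = -4*t (h(t, P) = (7 - 9)*(t + t) = -4*t)
5096*(-1) + h(U, k) = 5096*(-1) - 4*0 = -5096 + 0 = -5096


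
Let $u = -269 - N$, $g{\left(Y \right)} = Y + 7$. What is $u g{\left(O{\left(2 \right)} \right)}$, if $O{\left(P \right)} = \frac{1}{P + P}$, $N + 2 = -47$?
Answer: $-1595$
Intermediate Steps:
$N = -49$ ($N = -2 - 47 = -49$)
$O{\left(P \right)} = \frac{1}{2 P}$
$g{\left(Y \right)} = 7 + Y$
$u = -220$ ($u = -269 - -49 = -269 + 49 = -220$)
$u g{\left(O{\left(2 \right)} \right)} = - 220 \left(7 + \frac{1}{2 \cdot 2}\right) = - 220 \left(7 + \frac{1}{2} \cdot \frac{1}{2}\right) = - 220 \left(7 + \frac{1}{4}\right) = \left(-220\right) \frac{29}{4} = -1595$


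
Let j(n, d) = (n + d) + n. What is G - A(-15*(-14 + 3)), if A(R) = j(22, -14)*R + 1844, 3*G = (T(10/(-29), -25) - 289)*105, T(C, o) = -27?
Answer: -17854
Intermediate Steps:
j(n, d) = d + 2*n (j(n, d) = (d + n) + n = d + 2*n)
G = -11060 (G = ((-27 - 289)*105)/3 = (-316*105)/3 = (⅓)*(-33180) = -11060)
A(R) = 1844 + 30*R (A(R) = (-14 + 2*22)*R + 1844 = (-14 + 44)*R + 1844 = 30*R + 1844 = 1844 + 30*R)
G - A(-15*(-14 + 3)) = -11060 - (1844 + 30*(-15*(-14 + 3))) = -11060 - (1844 + 30*(-15*(-11))) = -11060 - (1844 + 30*165) = -11060 - (1844 + 4950) = -11060 - 1*6794 = -11060 - 6794 = -17854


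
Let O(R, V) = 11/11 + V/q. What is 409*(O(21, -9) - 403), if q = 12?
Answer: -658899/4 ≈ -1.6472e+5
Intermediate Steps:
O(R, V) = 1 + V/12 (O(R, V) = 11/11 + V/12 = 11*(1/11) + V*(1/12) = 1 + V/12)
409*(O(21, -9) - 403) = 409*((1 + (1/12)*(-9)) - 403) = 409*((1 - 3/4) - 403) = 409*(1/4 - 403) = 409*(-1611/4) = -658899/4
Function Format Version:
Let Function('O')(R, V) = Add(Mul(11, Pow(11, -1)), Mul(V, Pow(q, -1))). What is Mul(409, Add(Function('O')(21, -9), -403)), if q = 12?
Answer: Rational(-658899, 4) ≈ -1.6472e+5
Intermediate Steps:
Function('O')(R, V) = Add(1, Mul(Rational(1, 12), V)) (Function('O')(R, V) = Add(Mul(11, Pow(11, -1)), Mul(V, Pow(12, -1))) = Add(Mul(11, Rational(1, 11)), Mul(V, Rational(1, 12))) = Add(1, Mul(Rational(1, 12), V)))
Mul(409, Add(Function('O')(21, -9), -403)) = Mul(409, Add(Add(1, Mul(Rational(1, 12), -9)), -403)) = Mul(409, Add(Add(1, Rational(-3, 4)), -403)) = Mul(409, Add(Rational(1, 4), -403)) = Mul(409, Rational(-1611, 4)) = Rational(-658899, 4)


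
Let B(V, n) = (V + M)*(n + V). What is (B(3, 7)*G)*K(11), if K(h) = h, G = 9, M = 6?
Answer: 8910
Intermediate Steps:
B(V, n) = (6 + V)*(V + n) (B(V, n) = (V + 6)*(n + V) = (6 + V)*(V + n))
(B(3, 7)*G)*K(11) = ((3² + 6*3 + 6*7 + 3*7)*9)*11 = ((9 + 18 + 42 + 21)*9)*11 = (90*9)*11 = 810*11 = 8910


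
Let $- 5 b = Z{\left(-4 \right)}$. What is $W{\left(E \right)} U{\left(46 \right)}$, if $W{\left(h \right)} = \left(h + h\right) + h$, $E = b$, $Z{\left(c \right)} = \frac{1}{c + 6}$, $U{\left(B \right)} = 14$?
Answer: $- \frac{21}{5} \approx -4.2$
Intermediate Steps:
$Z{\left(c \right)} = \frac{1}{6 + c}$
$b = - \frac{1}{10}$ ($b = - \frac{1}{5 \left(6 - 4\right)} = - \frac{1}{5 \cdot 2} = \left(- \frac{1}{5}\right) \frac{1}{2} = - \frac{1}{10} \approx -0.1$)
$E = - \frac{1}{10} \approx -0.1$
$W{\left(h \right)} = 3 h$ ($W{\left(h \right)} = 2 h + h = 3 h$)
$W{\left(E \right)} U{\left(46 \right)} = 3 \left(- \frac{1}{10}\right) 14 = \left(- \frac{3}{10}\right) 14 = - \frac{21}{5}$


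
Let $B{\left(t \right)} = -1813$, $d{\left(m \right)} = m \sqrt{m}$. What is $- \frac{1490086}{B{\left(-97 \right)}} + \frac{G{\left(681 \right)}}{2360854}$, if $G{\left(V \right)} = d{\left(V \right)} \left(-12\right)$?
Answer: $\frac{1490086}{1813} - \frac{4086 \sqrt{681}}{1180427} \approx 821.8$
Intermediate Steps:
$d{\left(m \right)} = m^{\frac{3}{2}}$
$G{\left(V \right)} = - 12 V^{\frac{3}{2}}$ ($G{\left(V \right)} = V^{\frac{3}{2}} \left(-12\right) = - 12 V^{\frac{3}{2}}$)
$- \frac{1490086}{B{\left(-97 \right)}} + \frac{G{\left(681 \right)}}{2360854} = - \frac{1490086}{-1813} + \frac{\left(-12\right) 681^{\frac{3}{2}}}{2360854} = \left(-1490086\right) \left(- \frac{1}{1813}\right) + - 12 \cdot 681 \sqrt{681} \cdot \frac{1}{2360854} = \frac{1490086}{1813} + - 8172 \sqrt{681} \cdot \frac{1}{2360854} = \frac{1490086}{1813} - \frac{4086 \sqrt{681}}{1180427}$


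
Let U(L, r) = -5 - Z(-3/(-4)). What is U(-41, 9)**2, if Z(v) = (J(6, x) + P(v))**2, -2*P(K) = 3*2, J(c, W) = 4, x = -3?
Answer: 36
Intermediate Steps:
P(K) = -3 (P(K) = -3*2/2 = -1/2*6 = -3)
Z(v) = 1 (Z(v) = (4 - 3)**2 = 1**2 = 1)
U(L, r) = -6 (U(L, r) = -5 - 1*1 = -5 - 1 = -6)
U(-41, 9)**2 = (-6)**2 = 36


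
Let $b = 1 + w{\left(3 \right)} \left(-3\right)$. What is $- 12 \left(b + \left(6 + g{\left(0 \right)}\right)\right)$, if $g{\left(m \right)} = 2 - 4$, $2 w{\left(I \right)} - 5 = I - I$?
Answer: $30$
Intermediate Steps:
$w{\left(I \right)} = \frac{5}{2}$ ($w{\left(I \right)} = \frac{5}{2} + \frac{I - I}{2} = \frac{5}{2} + \frac{1}{2} \cdot 0 = \frac{5}{2} + 0 = \frac{5}{2}$)
$g{\left(m \right)} = -2$ ($g{\left(m \right)} = 2 - 4 = -2$)
$b = - \frac{13}{2}$ ($b = 1 + \frac{5}{2} \left(-3\right) = 1 - \frac{15}{2} = - \frac{13}{2} \approx -6.5$)
$- 12 \left(b + \left(6 + g{\left(0 \right)}\right)\right) = - 12 \left(- \frac{13}{2} + \left(6 - 2\right)\right) = - 12 \left(- \frac{13}{2} + 4\right) = \left(-12\right) \left(- \frac{5}{2}\right) = 30$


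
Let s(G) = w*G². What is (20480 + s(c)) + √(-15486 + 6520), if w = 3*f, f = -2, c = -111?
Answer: -53446 + I*√8966 ≈ -53446.0 + 94.689*I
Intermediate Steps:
w = -6 (w = 3*(-2) = -6)
s(G) = -6*G²
(20480 + s(c)) + √(-15486 + 6520) = (20480 - 6*(-111)²) + √(-15486 + 6520) = (20480 - 6*12321) + √(-8966) = (20480 - 73926) + I*√8966 = -53446 + I*√8966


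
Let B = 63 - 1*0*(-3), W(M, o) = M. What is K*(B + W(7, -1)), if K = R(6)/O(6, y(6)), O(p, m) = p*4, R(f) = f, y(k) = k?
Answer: 35/2 ≈ 17.500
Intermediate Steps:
O(p, m) = 4*p
K = ¼ (K = 6/((4*6)) = 6/24 = 6*(1/24) = ¼ ≈ 0.25000)
B = 63 (B = 63 + 0*(-3) = 63 + 0 = 63)
K*(B + W(7, -1)) = (63 + 7)/4 = (¼)*70 = 35/2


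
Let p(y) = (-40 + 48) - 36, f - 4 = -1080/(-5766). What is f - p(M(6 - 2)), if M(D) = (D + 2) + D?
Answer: 30932/961 ≈ 32.187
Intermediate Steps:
M(D) = 2 + 2*D (M(D) = (2 + D) + D = 2 + 2*D)
f = 4024/961 (f = 4 - 1080/(-5766) = 4 - 1080*(-1/5766) = 4 + 180/961 = 4024/961 ≈ 4.1873)
p(y) = -28 (p(y) = 8 - 36 = -28)
f - p(M(6 - 2)) = 4024/961 - 1*(-28) = 4024/961 + 28 = 30932/961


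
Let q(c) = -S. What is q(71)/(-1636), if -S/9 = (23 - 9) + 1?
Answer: -135/1636 ≈ -0.082518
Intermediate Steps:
S = -135 (S = -9*((23 - 9) + 1) = -9*(14 + 1) = -9*15 = -135)
q(c) = 135 (q(c) = -1*(-135) = 135)
q(71)/(-1636) = 135/(-1636) = 135*(-1/1636) = -135/1636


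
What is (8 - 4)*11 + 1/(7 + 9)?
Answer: 705/16 ≈ 44.063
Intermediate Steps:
(8 - 4)*11 + 1/(7 + 9) = 4*11 + 1/16 = 44 + 1/16 = 705/16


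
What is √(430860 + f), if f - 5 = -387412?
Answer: √43453 ≈ 208.45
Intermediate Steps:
f = -387407 (f = 5 - 387412 = -387407)
√(430860 + f) = √(430860 - 387407) = √43453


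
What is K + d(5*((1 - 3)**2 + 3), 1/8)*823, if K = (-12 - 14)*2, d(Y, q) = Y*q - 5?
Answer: -4531/8 ≈ -566.38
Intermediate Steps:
d(Y, q) = -5 + Y*q
K = -52 (K = -26*2 = -52)
K + d(5*((1 - 3)**2 + 3), 1/8)*823 = -52 + (-5 + (5*((1 - 3)**2 + 3))/8)*823 = -52 + (-5 + (5*((-2)**2 + 3))*(1/8))*823 = -52 + (-5 + (5*(4 + 3))*(1/8))*823 = -52 + (-5 + (5*7)*(1/8))*823 = -52 + (-5 + 35*(1/8))*823 = -52 + (-5 + 35/8)*823 = -52 - 5/8*823 = -52 - 4115/8 = -4531/8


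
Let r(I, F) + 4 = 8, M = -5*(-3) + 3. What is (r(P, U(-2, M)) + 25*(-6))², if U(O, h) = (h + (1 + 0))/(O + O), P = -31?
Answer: 21316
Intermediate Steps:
M = 18 (M = 15 + 3 = 18)
U(O, h) = (1 + h)/(2*O) (U(O, h) = (h + 1)/((2*O)) = (1 + h)*(1/(2*O)) = (1 + h)/(2*O))
r(I, F) = 4 (r(I, F) = -4 + 8 = 4)
(r(P, U(-2, M)) + 25*(-6))² = (4 + 25*(-6))² = (4 - 150)² = (-146)² = 21316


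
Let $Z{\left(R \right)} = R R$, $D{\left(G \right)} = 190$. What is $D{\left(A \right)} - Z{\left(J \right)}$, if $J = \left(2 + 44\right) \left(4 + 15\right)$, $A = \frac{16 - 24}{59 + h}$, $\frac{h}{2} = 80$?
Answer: $-763686$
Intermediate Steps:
$h = 160$ ($h = 2 \cdot 80 = 160$)
$A = - \frac{8}{219}$ ($A = \frac{16 - 24}{59 + 160} = - \frac{8}{219} \approx -0.03653$)
$J = 874$ ($J = 46 \cdot 19 = 874$)
$Z{\left(R \right)} = R^{2}$
$D{\left(A \right)} - Z{\left(J \right)} = 190 - 874^{2} = 190 - 763876 = -763686$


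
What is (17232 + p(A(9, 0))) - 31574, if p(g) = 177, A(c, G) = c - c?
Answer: -14165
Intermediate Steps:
A(c, G) = 0
(17232 + p(A(9, 0))) - 31574 = (17232 + 177) - 31574 = 17409 - 31574 = -14165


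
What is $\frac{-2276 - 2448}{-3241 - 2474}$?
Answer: $\frac{4724}{5715} \approx 0.8266$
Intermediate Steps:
$\frac{-2276 - 2448}{-3241 - 2474} = \frac{-2276 - 2448}{-5715} = \left(-2276 - 2448\right) \left(- \frac{1}{5715}\right) = \left(-4724\right) \left(- \frac{1}{5715}\right) = \frac{4724}{5715}$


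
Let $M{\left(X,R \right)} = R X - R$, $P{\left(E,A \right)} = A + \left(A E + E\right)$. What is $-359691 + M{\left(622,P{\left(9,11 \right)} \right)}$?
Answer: $-285792$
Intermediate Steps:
$P{\left(E,A \right)} = A + E + A E$ ($P{\left(E,A \right)} = A + \left(E + A E\right) = A + E + A E$)
$M{\left(X,R \right)} = - R + R X$
$-359691 + M{\left(622,P{\left(9,11 \right)} \right)} = -359691 + \left(11 + 9 + 11 \cdot 9\right) \left(-1 + 622\right) = -359691 + \left(11 + 9 + 99\right) 621 = -359691 + 119 \cdot 621 = -359691 + 73899 = -285792$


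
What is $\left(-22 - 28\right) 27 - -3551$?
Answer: $2201$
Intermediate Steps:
$\left(-22 - 28\right) 27 - -3551 = \left(-50\right) 27 + 3551 = -1350 + 3551 = 2201$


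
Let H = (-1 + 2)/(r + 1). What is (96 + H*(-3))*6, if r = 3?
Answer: 1143/2 ≈ 571.50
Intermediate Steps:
H = ¼ (H = (-1 + 2)/(3 + 1) = 1/4 = 1*(¼) = ¼ ≈ 0.25000)
(96 + H*(-3))*6 = (96 + (¼)*(-3))*6 = (96 - ¾)*6 = (381/4)*6 = 1143/2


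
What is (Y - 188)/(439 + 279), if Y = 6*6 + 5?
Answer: -147/718 ≈ -0.20474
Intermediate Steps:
Y = 41 (Y = 36 + 5 = 41)
(Y - 188)/(439 + 279) = (41 - 188)/(439 + 279) = -147/718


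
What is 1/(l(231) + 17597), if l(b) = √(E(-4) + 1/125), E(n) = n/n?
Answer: 2199625/38706800999 - 15*√70/38706800999 ≈ 5.6825e-5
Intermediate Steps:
E(n) = 1
l(b) = 3*√70/25 (l(b) = √(1 + 1/125) = √(126/125) = 3*√70/25)
1/(l(231) + 17597) = 1/(3*√70/25 + 17597) = 1/(17597 + 3*√70/25)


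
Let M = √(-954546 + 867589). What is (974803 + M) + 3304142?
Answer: 4278945 + I*√86957 ≈ 4.2789e+6 + 294.88*I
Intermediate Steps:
M = I*√86957 (M = √(-86957) = I*√86957 ≈ 294.88*I)
(974803 + M) + 3304142 = (974803 + I*√86957) + 3304142 = 4278945 + I*√86957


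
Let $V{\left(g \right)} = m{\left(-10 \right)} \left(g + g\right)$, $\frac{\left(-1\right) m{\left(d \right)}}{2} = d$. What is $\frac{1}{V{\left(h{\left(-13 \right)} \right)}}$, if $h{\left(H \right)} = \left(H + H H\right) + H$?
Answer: $\frac{1}{5720} \approx 0.00017483$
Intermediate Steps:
$m{\left(d \right)} = - 2 d$
$h{\left(H \right)} = H^{2} + 2 H$ ($h{\left(H \right)} = \left(H + H^{2}\right) + H = H^{2} + 2 H$)
$V{\left(g \right)} = 40 g$ ($V{\left(g \right)} = \left(-2\right) \left(-10\right) \left(g + g\right) = 20 \cdot 2 g = 40 g$)
$\frac{1}{V{\left(h{\left(-13 \right)} \right)}} = \frac{1}{40 \left(- 13 \left(2 - 13\right)\right)} = \frac{1}{40 \left(\left(-13\right) \left(-11\right)\right)} = \frac{1}{40 \cdot 143} = \frac{1}{5720}$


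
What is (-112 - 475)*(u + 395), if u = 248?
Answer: -377441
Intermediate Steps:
(-112 - 475)*(u + 395) = (-112 - 475)*(248 + 395) = -587*643 = -377441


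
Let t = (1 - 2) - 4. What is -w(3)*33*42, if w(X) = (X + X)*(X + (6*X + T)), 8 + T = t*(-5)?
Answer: -316008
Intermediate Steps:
t = -5 (t = -1 - 4 = -5)
T = 17 (T = -8 - 5*(-5) = -8 + 25 = 17)
w(X) = 2*X*(17 + 7*X) (w(X) = (X + X)*(X + (6*X + 17)) = (2*X)*(X + (17 + 6*X)) = (2*X)*(17 + 7*X) = 2*X*(17 + 7*X))
-w(3)*33*42 = -(2*3*(17 + 7*3))*33*42 = -(2*3*(17 + 21))*33*42 = -(2*3*38)*33*42 = -228*33*42 = -7524*42 = -1*316008 = -316008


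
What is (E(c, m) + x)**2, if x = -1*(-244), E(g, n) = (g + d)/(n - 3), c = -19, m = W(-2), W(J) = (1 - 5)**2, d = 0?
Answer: 9941409/169 ≈ 58825.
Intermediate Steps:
W(J) = 16 (W(J) = (-4)**2 = 16)
m = 16
E(g, n) = g/(-3 + n) (E(g, n) = (g + 0)/(n - 3) = g/(-3 + n))
x = 244
(E(c, m) + x)**2 = (-19/(-3 + 16) + 244)**2 = (-19/13 + 244)**2 = (3153/13)**2 = 9941409/169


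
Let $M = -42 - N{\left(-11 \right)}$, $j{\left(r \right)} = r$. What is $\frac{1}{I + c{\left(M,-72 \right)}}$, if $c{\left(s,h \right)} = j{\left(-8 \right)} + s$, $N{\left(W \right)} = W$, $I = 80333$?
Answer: $\frac{1}{80294} \approx 1.2454 \cdot 10^{-5}$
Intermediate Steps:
$M = -31$ ($M = -42 - -11 = -42 + 11 = -31$)
$c{\left(s,h \right)} = -8 + s$
$\frac{1}{I + c{\left(M,-72 \right)}} = \frac{1}{80333 - 39} = \frac{1}{80294}$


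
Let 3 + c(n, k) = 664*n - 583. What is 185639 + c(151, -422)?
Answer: 285317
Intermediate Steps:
c(n, k) = -586 + 664*n (c(n, k) = -3 + (664*n - 583) = -3 + (-583 + 664*n) = -586 + 664*n)
185639 + c(151, -422) = 185639 + (-586 + 664*151) = 185639 + (-586 + 100264) = 185639 + 99678 = 285317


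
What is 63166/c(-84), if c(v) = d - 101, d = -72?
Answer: -63166/173 ≈ -365.12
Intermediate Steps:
c(v) = -173 (c(v) = -72 - 101 = -173)
63166/c(-84) = 63166/(-173) = 63166*(-1/173) = -63166/173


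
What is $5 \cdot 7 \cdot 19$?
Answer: $665$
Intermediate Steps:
$5 \cdot 7 \cdot 19 = 35 \cdot 19 = 665$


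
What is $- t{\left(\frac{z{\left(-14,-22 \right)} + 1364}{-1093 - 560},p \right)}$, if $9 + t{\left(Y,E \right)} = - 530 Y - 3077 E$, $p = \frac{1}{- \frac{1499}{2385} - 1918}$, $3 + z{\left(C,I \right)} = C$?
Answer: $- \frac{1070285385614}{2521336879} \approx -424.49$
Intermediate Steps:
$z{\left(C,I \right)} = -3 + C$
$p = - \frac{2385}{4575929}$ ($p = \frac{1}{\left(-1499\right) \frac{1}{2385} - 1918} = \frac{1}{- \frac{1499}{2385} - 1918} = \frac{1}{- \frac{4575929}{2385}} = - \frac{2385}{4575929} \approx -0.00052121$)
$t{\left(Y,E \right)} = -9 - 3077 E - 530 Y$ ($t{\left(Y,E \right)} = -9 - \left(530 Y + 3077 E\right) = -9 - 3077 E - 530 Y$)
$- t{\left(\frac{z{\left(-14,-22 \right)} + 1364}{-1093 - 560},p \right)} = - (-9 - - \frac{7338645}{4575929} - 530 \frac{\left(-3 - 14\right) + 1364}{-1093 - 560}) = - (-9 + \frac{7338645}{4575929} - 530 \frac{-17 + 1364}{-1653}) = - (-9 + \frac{7338645}{4575929} - 530 \cdot 1347 \left(- \frac{1}{1653}\right)) = - (-9 + \frac{7338645}{4575929} - - \frac{237970}{551}) = - (-9 + \frac{7338645}{4575929} + \frac{237970}{551}) = \left(-1\right) \frac{1070285385614}{2521336879} = - \frac{1070285385614}{2521336879}$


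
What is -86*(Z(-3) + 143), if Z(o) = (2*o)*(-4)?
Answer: -14362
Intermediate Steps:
Z(o) = -8*o
-86*(Z(-3) + 143) = -86*(-8*(-3) + 143) = -86*(24 + 143) = -86*167 = -14362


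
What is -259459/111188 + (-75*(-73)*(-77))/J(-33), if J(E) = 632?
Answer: -11759514797/17567704 ≈ -669.38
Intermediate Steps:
-259459/111188 + (-75*(-73)*(-77))/J(-33) = -259459/111188 + (-75*(-73)*(-77))/632 = -259459*1/111188 + (5475*(-77))*(1/632) = -259459/111188 - 421575*1/632 = -259459/111188 - 421575/632 = -11759514797/17567704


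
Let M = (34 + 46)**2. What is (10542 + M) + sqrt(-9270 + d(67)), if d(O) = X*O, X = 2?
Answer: 16942 + 4*I*sqrt(571) ≈ 16942.0 + 95.582*I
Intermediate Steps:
d(O) = 2*O
M = 6400 (M = 80**2 = 6400)
(10542 + M) + sqrt(-9270 + d(67)) = (10542 + 6400) + sqrt(-9270 + 2*67) = 16942 + sqrt(-9270 + 134) = 16942 + sqrt(-9136) = 16942 + 4*I*sqrt(571)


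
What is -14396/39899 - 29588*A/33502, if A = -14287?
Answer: 1204698060418/95478307 ≈ 12618.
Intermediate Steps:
-14396/39899 - 29588*A/33502 = -14396/39899 - 29588/(33502/(-14287)) = -14396*1/39899 - 29588/(33502*(-1/14287)) = -14396/39899 - 29588/(-4786/2041) = -14396/39899 - 29588*(-2041/4786) = -14396/39899 + 30194554/2393 = 1204698060418/95478307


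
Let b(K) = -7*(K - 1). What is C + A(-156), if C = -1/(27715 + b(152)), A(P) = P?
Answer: -4158649/26658 ≈ -156.00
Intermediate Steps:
b(K) = 7 - 7*K (b(K) = -7*(-1 + K) = 7 - 7*K)
C = -1/26658 (C = -1/(27715 + (7 - 7*152)) = -1/(27715 + (7 - 1064)) = -1/(27715 - 1057) = -1/26658 ≈ -3.7512e-5)
C + A(-156) = -1/26658 - 156 = -4158649/26658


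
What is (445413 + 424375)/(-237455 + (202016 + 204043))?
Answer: 217447/42151 ≈ 5.1588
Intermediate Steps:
(445413 + 424375)/(-237455 + (202016 + 204043)) = 869788/(-237455 + 406059) = 869788/168604 = 869788*(1/168604) = 217447/42151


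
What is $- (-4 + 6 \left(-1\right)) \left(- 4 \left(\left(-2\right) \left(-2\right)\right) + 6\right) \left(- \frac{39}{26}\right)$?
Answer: $150$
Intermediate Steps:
$- (-4 + 6 \left(-1\right)) \left(- 4 \left(\left(-2\right) \left(-2\right)\right) + 6\right) \left(- \frac{39}{26}\right) = - (-4 - 6) \left(\left(-4\right) 4 + 6\right) \left(\left(-39\right) \frac{1}{26}\right) = \left(-1\right) \left(-10\right) \left(-16 + 6\right) \left(- \frac{3}{2}\right) = 10 \left(-10\right) \left(- \frac{3}{2}\right) = \left(-100\right) \left(- \frac{3}{2}\right) = 150$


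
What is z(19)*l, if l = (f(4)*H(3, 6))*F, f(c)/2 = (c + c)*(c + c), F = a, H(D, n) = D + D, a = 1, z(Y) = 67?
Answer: 51456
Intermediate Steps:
H(D, n) = 2*D
F = 1
f(c) = 8*c² (f(c) = 2*((c + c)*(c + c)) = 2*((2*c)*(2*c)) = 2*(4*c²) = 8*c²)
l = 768 (l = ((8*4²)*(2*3))*1 = ((8*16)*6)*1 = (128*6)*1 = 768*1 = 768)
z(19)*l = 67*768 = 51456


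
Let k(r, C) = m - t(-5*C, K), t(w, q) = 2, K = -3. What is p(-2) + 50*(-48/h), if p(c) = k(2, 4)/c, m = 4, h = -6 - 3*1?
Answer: 797/3 ≈ 265.67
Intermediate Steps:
h = -9 (h = -6 - 3 = -9)
k(r, C) = 2 (k(r, C) = 4 - 1*2 = 4 - 2 = 2)
p(c) = 2/c
p(-2) + 50*(-48/h) = 2/(-2) + 50*(-48/(-9)) = 2*(-½) + 50*(-48*(-⅑)) = -1 + 50*(16/3) = -1 + 800/3 = 797/3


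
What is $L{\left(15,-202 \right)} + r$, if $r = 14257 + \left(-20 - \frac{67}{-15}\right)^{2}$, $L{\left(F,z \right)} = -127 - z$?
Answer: $\frac{3278989}{225} \approx 14573.0$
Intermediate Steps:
$r = \frac{3262114}{225}$ ($r = 14257 + \left(-20 - - \frac{67}{15}\right)^{2} = 14257 + \left(-20 + \frac{67}{15}\right)^{2} = 14257 + \left(- \frac{233}{15}\right)^{2} = 14257 + \frac{54289}{225} = \frac{3262114}{225} \approx 14498.0$)
$L{\left(15,-202 \right)} + r = \left(-127 - -202\right) + \frac{3262114}{225} = \left(-127 + 202\right) + \frac{3262114}{225} = 75 + \frac{3262114}{225} = \frac{3278989}{225}$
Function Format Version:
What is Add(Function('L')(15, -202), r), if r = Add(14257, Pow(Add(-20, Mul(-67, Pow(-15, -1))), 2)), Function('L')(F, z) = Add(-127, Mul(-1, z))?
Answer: Rational(3278989, 225) ≈ 14573.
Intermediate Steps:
r = Rational(3262114, 225) (r = Add(14257, Pow(Add(-20, Mul(-67, Rational(-1, 15))), 2)) = Add(14257, Pow(Add(-20, Rational(67, 15)), 2)) = Add(14257, Pow(Rational(-233, 15), 2)) = Add(14257, Rational(54289, 225)) = Rational(3262114, 225) ≈ 14498.)
Add(Function('L')(15, -202), r) = Add(Add(-127, Mul(-1, -202)), Rational(3262114, 225)) = Add(Add(-127, 202), Rational(3262114, 225)) = Add(75, Rational(3262114, 225)) = Rational(3278989, 225)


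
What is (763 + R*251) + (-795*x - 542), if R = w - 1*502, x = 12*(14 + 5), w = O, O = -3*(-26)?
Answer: -287463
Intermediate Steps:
O = 78
w = 78
x = 228 (x = 12*19 = 228)
R = -424 (R = 78 - 1*502 = 78 - 502 = -424)
(763 + R*251) + (-795*x - 542) = (763 - 424*251) + (-795*228 - 542) = (763 - 106424) + (-181260 - 542) = -105661 - 181802 = -287463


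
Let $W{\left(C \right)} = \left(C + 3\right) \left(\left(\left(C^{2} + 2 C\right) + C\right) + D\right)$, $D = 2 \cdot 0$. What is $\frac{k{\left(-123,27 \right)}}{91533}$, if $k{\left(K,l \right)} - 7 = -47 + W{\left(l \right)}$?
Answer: $\frac{24260}{91533} \approx 0.26504$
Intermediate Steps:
$D = 0$
$W{\left(C \right)} = \left(3 + C\right) \left(C^{2} + 3 C\right)$ ($W{\left(C \right)} = \left(C + 3\right) \left(\left(\left(C^{2} + 2 C\right) + C\right) + 0\right) = \left(3 + C\right) \left(\left(C^{2} + 3 C\right) + 0\right) = \left(3 + C\right) \left(C^{2} + 3 C\right)$)
$k{\left(K,l \right)} = -40 + l \left(9 + l^{2} + 6 l\right)$ ($k{\left(K,l \right)} = 7 + \left(-47 + l \left(9 + l^{2} + 6 l\right)\right) = -40 + l \left(9 + l^{2} + 6 l\right)$)
$\frac{k{\left(-123,27 \right)}}{91533} = \frac{-40 + 27^{3} + 6 \cdot 27^{2} + 9 \cdot 27}{91533} = \left(-40 + 19683 + 6 \cdot 729 + 243\right) \frac{1}{91533} = \left(-40 + 19683 + 4374 + 243\right) \frac{1}{91533} = 24260 \cdot \frac{1}{91533} = \frac{24260}{91533}$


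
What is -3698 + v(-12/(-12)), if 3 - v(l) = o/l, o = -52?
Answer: -3643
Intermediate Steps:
v(l) = 3 + 52/l (v(l) = 3 - (-52)/l = 3 + 52/l)
-3698 + v(-12/(-12)) = -3698 + (3 + 52/((-12/(-12)))) = -3698 + (3 + 52/((-12*(-1/12)))) = -3698 + (3 + 52/1) = -3698 + (3 + 52*1) = -3698 + (3 + 52) = -3698 + 55 = -3643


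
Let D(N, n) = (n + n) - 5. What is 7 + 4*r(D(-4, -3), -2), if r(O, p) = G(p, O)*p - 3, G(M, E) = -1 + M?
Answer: 19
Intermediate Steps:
D(N, n) = -5 + 2*n (D(N, n) = 2*n - 5 = -5 + 2*n)
r(O, p) = -3 + p*(-1 + p) (r(O, p) = (-1 + p)*p - 3 = p*(-1 + p) - 3 = -3 + p*(-1 + p))
7 + 4*r(D(-4, -3), -2) = 7 + 4*(-3 - 2*(-1 - 2)) = 7 + 4*(-3 - 2*(-3)) = 7 + 4*(-3 + 6) = 7 + 4*3 = 7 + 12 = 19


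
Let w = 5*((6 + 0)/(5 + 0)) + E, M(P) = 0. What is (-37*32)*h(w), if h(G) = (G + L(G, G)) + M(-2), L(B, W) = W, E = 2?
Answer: -18944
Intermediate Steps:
w = 8 (w = 5*((6 + 0)/(5 + 0)) + 2 = 5*(6/5) + 2 = 6 + 2 = 8)
h(G) = 2*G (h(G) = (G + G) + 0 = 2*G + 0 = 2*G)
(-37*32)*h(w) = (-37*32)*(2*8) = -1184*16 = -18944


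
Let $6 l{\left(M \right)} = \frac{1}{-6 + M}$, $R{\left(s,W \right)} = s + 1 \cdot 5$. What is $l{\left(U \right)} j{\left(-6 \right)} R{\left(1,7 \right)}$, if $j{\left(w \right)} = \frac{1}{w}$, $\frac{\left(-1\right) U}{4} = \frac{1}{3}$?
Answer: $\frac{1}{44} \approx 0.022727$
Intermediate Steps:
$R{\left(s,W \right)} = 5 + s$ ($R{\left(s,W \right)} = s + 5 = 5 + s$)
$U = - \frac{4}{3} \approx -1.3333$
$l{\left(M \right)} = \frac{1}{6 \left(-6 + M\right)}$
$l{\left(U \right)} j{\left(-6 \right)} R{\left(1,7 \right)} = \frac{\frac{1}{6} \frac{1}{-6 - \frac{4}{3}}}{-6} \left(5 + 1\right) = \frac{1}{6 \left(- \frac{22}{3}\right)} \left(- \frac{1}{6}\right) 6 = \frac{1}{6} \left(- \frac{3}{22}\right) \left(- \frac{1}{6}\right) 6 = \left(- \frac{1}{44}\right) \left(- \frac{1}{6}\right) 6 = \frac{1}{264} \cdot 6 = \frac{1}{44}$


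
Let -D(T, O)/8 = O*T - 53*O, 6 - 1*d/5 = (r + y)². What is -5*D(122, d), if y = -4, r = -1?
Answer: -262200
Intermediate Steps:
d = -95 (d = 30 - 5*(-1 - 4)² = 30 - 5*(-5)² = 30 - 5*25 = 30 - 125 = -95)
D(T, O) = 424*O - 8*O*T (D(T, O) = -8*(O*T - 53*O) = -8*(-53*O + O*T) = 424*O - 8*O*T)
-5*D(122, d) = -40*(-95)*(53 - 1*122) = -40*(-95)*(53 - 122) = -40*(-95)*(-69) = -5*52440 = -262200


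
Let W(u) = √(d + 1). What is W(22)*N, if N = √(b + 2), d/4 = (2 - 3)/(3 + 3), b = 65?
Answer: √201/3 ≈ 4.7258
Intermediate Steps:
d = -⅔ (d = 4*((2 - 3)/(3 + 3)) = 4*(-1/6) = 4*(-1*⅙) = 4*(-⅙) = -⅔ ≈ -0.66667)
W(u) = √3/3 (W(u) = √(-⅔ + 1) = √(⅓) = √3/3)
N = √67 (N = √(65 + 2) = √67 ≈ 8.1853)
W(22)*N = (√3/3)*√67 = √201/3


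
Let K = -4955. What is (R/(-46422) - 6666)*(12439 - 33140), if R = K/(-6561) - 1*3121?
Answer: 21014358885225223/152287371 ≈ 1.3799e+8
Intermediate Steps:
R = -20471926/6561 (R = -4955/(-6561) - 1*3121 = -4955*(-1/6561) - 3121 = 4955/6561 - 3121 = -20471926/6561 ≈ -3120.2)
(R/(-46422) - 6666)*(12439 - 33140) = (-20471926/6561/(-46422) - 6666)*(12439 - 33140) = (-20471926/6561*(-1/46422) - 6666)*(-20701) = (10235963/152287371 - 6666)*(-20701) = -1015137379123/152287371*(-20701) = 21014358885225223/152287371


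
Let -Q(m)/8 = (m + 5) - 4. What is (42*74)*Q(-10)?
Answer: 223776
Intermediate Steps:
Q(m) = -8 - 8*m (Q(m) = -8*((m + 5) - 4) = -8*((5 + m) - 4) = -8*(1 + m) = -8 - 8*m)
(42*74)*Q(-10) = (42*74)*(-8 - 8*(-10)) = 3108*(-8 + 80) = 3108*72 = 223776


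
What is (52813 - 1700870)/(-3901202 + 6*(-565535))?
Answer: 1648057/7294412 ≈ 0.22593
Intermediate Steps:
(52813 - 1700870)/(-3901202 + 6*(-565535)) = -1648057/(-3901202 - 3393210) = -1648057/(-7294412) = -1648057*(-1/7294412) = 1648057/7294412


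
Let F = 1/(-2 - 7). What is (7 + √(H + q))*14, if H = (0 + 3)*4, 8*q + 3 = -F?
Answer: 98 + 7*√419/3 ≈ 145.76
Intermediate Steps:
F = -⅑ (F = 1/(-9) = -⅑ ≈ -0.11111)
q = -13/36 (q = -3/8 + (-1*(-⅑))/8 = -3/8 + (⅛)*(⅑) = -3/8 + 1/72 = -13/36 ≈ -0.36111)
H = 12 (H = 3*4 = 12)
(7 + √(H + q))*14 = (7 + √(12 - 13/36))*14 = (7 + √(419/36))*14 = (7 + √419/6)*14 = 98 + 7*√419/3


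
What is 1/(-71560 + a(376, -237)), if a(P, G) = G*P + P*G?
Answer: -1/249784 ≈ -4.0035e-6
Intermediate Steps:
a(P, G) = 2*G*P (a(P, G) = G*P + G*P = 2*G*P)
1/(-71560 + a(376, -237)) = 1/(-71560 + 2*(-237)*376) = 1/(-71560 - 178224) = 1/(-249784) = -1/249784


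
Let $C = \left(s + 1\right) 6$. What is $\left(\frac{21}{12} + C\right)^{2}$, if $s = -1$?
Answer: $\frac{49}{16} \approx 3.0625$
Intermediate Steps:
$C = 0$ ($C = \left(-1 + 1\right) 6 = 0 \cdot 6 = 0$)
$\left(\frac{21}{12} + C\right)^{2} = \left(\frac{21}{12} + 0\right)^{2} = \left(21 \cdot \frac{1}{12} + 0\right)^{2} = \left(\frac{7}{4} + 0\right)^{2} = \left(\frac{7}{4}\right)^{2} = \frac{49}{16}$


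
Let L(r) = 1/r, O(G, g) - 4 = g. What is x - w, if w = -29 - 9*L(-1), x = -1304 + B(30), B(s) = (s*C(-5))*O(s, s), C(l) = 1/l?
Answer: -1488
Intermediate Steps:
O(G, g) = 4 + g
B(s) = -s*(4 + s)/5 (B(s) = (s/(-5))*(4 + s) = (s*(-1/5))*(4 + s) = (-s/5)*(4 + s) = -s*(4 + s)/5)
x = -1508 (x = -1304 - 1/5*30*(4 + 30) = -1304 - 1/5*30*34 = -1304 - 204 = -1508)
w = -20 (w = -29 - 9/(-1) = -29 - 9*(-1) = -29 + 9 = -20)
x - w = -1508 - 1*(-20) = -1508 + 20 = -1488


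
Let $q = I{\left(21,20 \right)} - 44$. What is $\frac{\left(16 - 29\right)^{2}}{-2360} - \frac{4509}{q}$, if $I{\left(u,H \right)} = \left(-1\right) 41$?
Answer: $\frac{425075}{8024} \approx 52.975$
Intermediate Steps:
$I{\left(u,H \right)} = -41$
$q = -85$ ($q = -41 - 44 = -85$)
$\frac{\left(16 - 29\right)^{2}}{-2360} - \frac{4509}{q} = \frac{\left(16 - 29\right)^{2}}{-2360} - \frac{4509}{-85} = \left(-13\right)^{2} \left(- \frac{1}{2360}\right) - - \frac{4509}{85} = 169 \left(- \frac{1}{2360}\right) + \frac{4509}{85} = - \frac{169}{2360} + \frac{4509}{85} = \frac{425075}{8024}$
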